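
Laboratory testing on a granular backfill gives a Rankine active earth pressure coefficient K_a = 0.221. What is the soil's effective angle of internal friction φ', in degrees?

K_a = tan²(45° − φ/2) ⇒ 45° − φ/2 = arctan(√0.221) = 25.18°.
φ = 2(45° − 25.18°) = 39.64°.

39.6°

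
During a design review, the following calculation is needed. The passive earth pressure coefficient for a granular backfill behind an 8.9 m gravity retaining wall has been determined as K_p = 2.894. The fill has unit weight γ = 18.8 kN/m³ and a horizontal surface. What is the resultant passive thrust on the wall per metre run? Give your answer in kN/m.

2150 kN/m

P = ½ K_p γ H² = 0.5 × 2.894 × 18.8 × 8.9² = 2155 kN/m.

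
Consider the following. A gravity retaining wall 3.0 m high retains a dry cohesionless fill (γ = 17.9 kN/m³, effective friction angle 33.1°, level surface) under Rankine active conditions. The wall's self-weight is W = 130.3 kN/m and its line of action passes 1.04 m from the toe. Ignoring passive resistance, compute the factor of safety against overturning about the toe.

K_a = tan²(45° − 33.1°/2) = 0.2936.
P_a = ½K_aγH² = 0.5×0.2936×17.9×3.0² = 23.65 kN/m, acting at H/3 = 1.000 m above the base.
Overturning moment M_o = P_a × H/3 = 23.65 × 1.000 = 23.65.
Resisting moment M_r = W × 1.04 = 130.3 × 1.04 = 135.5.
FS_overturning = M_r/M_o = 135.5/23.65 = 5.730.

5.73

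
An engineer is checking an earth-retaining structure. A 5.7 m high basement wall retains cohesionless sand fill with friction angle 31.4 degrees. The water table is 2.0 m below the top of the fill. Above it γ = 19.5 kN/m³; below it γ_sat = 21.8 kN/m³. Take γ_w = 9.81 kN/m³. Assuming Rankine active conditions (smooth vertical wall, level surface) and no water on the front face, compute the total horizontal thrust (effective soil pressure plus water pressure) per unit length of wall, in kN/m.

K_a = tan²(45° − φ/2) = 0.3149.
γ' = 21.8 − 9.81 = 11.99 kN/m³. Depth below WT = 3.7 m.
σ'_h at WT = K_a γ d_w = 12.28 kPa; at base = 12.28 + K_a γ' × 3.7 = 26.25 kPa.
P₁ (0–2.0 m) = ½×12.28×2.0 = 12.28. P₂ (2.0–5.7 m) = ½(12.28+26.25)×3.7 = 71.29.
P_w = ½ γ_w h₂² = 0.5×9.81×3.7² = 67.15. Total = 12.28+71.29+67.15 = 150.7 kN/m.

151 kN/m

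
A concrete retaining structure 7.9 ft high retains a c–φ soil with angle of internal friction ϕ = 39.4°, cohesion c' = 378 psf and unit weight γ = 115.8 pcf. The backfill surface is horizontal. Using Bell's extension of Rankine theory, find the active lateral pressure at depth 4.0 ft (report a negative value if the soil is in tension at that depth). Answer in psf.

K_a = (1 − sin φ)/(1 + sin φ) = 0.2234.
σ_a = K_a γ z − 2c√K_a = 0.2234×115.8×4.0 − 2×378×0.4727 = -253.9 psf.

-254 psf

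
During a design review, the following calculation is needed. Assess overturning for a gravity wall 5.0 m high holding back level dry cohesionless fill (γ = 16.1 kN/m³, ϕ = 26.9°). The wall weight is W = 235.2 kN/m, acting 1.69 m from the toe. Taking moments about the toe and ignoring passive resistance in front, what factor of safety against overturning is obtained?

3.14

K_a = tan²(45° − 26.9°/2) = 0.3770.
P_a = ½K_aγH² = 0.5×0.3770×16.1×5.0² = 75.87 kN/m, acting at H/3 = 1.667 m above the base.
Overturning moment M_o = P_a × H/3 = 75.87 × 1.667 = 126.5.
Resisting moment M_r = W × 1.69 = 235.2 × 1.69 = 397.5.
FS_overturning = M_r/M_o = 397.5/126.5 = 3.143.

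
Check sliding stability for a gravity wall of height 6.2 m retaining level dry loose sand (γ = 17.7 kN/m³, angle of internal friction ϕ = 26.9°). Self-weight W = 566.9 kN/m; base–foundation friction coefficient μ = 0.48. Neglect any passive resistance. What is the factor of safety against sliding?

2.12

K_a = tan²(45° − 26.9°/2) = 0.3770.
P_a = ½K_aγH² = 0.5×0.3770×17.7×6.2² = 128.3 kN/m, acting at H/3 = 2.067 m above the base.
FS_sliding = μW / P_a = 0.48×566.9 / 128.3 = 2.122.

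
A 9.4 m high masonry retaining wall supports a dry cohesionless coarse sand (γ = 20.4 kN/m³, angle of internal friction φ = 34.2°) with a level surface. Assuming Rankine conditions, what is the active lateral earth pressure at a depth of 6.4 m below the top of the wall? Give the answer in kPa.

36.6 kPa

K_a = (1 − sin φ)/(1 + sin φ) = 0.2803.
σ_h = K_a γ z = 0.2803 × 20.4 × 6.4 = 36.60 kPa.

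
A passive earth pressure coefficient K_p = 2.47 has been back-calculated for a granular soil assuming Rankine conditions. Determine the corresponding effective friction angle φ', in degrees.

25.1°

K_p = (1+sin φ)/(1−sin φ) ⇒ sin φ = (K_p − 1)/(K_p + 1) = 0.4236.
φ = arcsin(0.4236) = 25.06°.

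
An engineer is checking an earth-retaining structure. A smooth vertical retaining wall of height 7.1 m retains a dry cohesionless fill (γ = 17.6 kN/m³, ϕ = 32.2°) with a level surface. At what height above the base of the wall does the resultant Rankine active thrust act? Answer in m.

2.37 m

K_a = 0.3047.
The pressure distribution is triangular, so the resultant acts at H/3 above the base = 7.1/3 = 2.367 m.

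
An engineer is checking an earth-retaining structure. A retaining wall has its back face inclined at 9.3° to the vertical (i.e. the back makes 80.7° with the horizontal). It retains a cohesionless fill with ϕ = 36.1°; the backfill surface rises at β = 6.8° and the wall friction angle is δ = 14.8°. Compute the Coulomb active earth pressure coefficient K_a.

K_a = sin²(α+φ) / [sin²α · sin(α−δ) · (1 + √{sin(φ+δ)sin(φ−β) / (sin(α−δ)sin(α+β))})²].
With α = 80.7°, φ = 36.1°, δ = 14.8°, β = 6.8°: K_a = 0.3311.

0.331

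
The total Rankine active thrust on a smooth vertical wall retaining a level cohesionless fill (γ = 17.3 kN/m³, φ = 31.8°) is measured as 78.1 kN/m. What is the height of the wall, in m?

K_a = 0.3098. P_a = ½ K_a γ H² ⇒ H = √(2P_a/(K_a γ)).
H = √(2×78.1/(0.3098×17.3)) = 5.399 m.

5.40 m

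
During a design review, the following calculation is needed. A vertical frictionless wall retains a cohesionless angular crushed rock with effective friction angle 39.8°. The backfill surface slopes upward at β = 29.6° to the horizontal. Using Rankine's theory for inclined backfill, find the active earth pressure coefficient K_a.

0.315

K_a = cos β · (cos β − √(cos²β − cos²φ)) / (cos β + √(cos²β − cos²φ)).
cos β = 0.8695, cos φ = 0.7683, √(cos²β − cos²φ) = 0.4071.
K_a = 0.8695 × (0.8695 − 0.4071)/(0.8695 + 0.4071) = 0.3149.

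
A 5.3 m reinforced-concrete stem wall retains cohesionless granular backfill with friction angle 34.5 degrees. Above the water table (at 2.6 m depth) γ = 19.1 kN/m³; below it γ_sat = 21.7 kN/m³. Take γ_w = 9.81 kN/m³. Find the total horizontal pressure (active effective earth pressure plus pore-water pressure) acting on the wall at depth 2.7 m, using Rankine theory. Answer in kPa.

K_a = (1 − sin φ)/(1 + sin φ) = 0.2768.
γ' = 21.7 − 9.81 = 11.89 kN/m³.
Effective vertical stress at 2.7 m: σ'_v = 19.1×2.6 + 11.89×0.100 = 50.85 kPa.
σ'_h = K_a σ'_v = 0.2768 × 50.85 = 14.08 kPa; u = γ_w × 0.100 = 0.9810 kPa.
Total σ_h = 14.08 + 0.9810 = 15.06 kPa.

15.1 kPa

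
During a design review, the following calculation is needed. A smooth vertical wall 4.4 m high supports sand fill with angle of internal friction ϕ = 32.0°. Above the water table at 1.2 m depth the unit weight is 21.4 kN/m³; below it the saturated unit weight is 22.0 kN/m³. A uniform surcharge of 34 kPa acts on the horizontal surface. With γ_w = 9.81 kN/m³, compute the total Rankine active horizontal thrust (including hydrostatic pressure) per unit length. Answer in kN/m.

145 kN/m

K_a = tan²(45° − φ/2) = 0.3073.
γ' = 22.0 − 9.81 = 12.19 kN/m³. h₂ = H − d_w = 3.2 m.
σ'_h: at surface K_a·q = 10.45; at WT K_a(q+γd_w) = 18.34; at base K_a(q+γd_w+γ'h₂) = 30.32 kPa.
P₁ = ½(10.45+18.34)×1.2 = 17.27; P₂ = ½(18.34+30.32)×3.2 = 77.86; P_w = ½γ_w h₂² = 50.23.
Total = 17.27+77.86+50.23 = 145.4 kN/m.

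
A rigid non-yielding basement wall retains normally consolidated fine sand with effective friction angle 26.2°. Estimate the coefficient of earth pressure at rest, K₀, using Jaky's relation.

K₀ = 1 − sin φ' = 1 − sin 26.2° = 0.5585.

0.558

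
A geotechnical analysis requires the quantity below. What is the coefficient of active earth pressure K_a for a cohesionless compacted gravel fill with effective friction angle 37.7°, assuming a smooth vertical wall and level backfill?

0.241

K_a = (1 − sin φ)/(1 + sin φ) = (1 − sin 37.7°)/(1 + sin 37.7°) = 0.2411.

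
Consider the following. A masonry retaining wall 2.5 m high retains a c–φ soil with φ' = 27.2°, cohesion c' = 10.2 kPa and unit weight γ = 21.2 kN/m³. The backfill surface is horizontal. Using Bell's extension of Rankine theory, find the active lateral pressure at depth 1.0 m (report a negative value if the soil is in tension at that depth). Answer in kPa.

-4.55 kPa

K_a = (1 − sin φ)/(1 + sin φ) = 0.3726.
σ_a = K_a γ z − 2c√K_a = 0.3726×21.2×1.0 − 2×10.2×0.6104 = -4.553 kPa.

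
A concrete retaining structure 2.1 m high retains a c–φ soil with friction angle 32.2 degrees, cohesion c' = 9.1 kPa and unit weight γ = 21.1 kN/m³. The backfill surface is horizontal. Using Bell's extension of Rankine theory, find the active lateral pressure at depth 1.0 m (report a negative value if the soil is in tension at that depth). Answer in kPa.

K_a = (1 − sin φ)/(1 + sin φ) = 0.3047.
σ_a = K_a γ z − 2c√K_a = 0.3047×21.1×1.0 − 2×9.1×0.5520 = -3.617 kPa.

-3.62 kPa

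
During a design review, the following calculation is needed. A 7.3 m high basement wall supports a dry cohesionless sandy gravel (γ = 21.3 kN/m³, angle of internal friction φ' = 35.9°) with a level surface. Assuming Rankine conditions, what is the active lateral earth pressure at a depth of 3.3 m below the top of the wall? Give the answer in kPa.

18.3 kPa

K_a = (1 − sin φ)/(1 + sin φ) = 0.2607.
σ_h = K_a γ z = 0.2607 × 21.3 × 3.3 = 18.33 kPa.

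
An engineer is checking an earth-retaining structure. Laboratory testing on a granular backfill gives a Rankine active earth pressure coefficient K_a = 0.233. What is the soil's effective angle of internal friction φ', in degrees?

38.5°

K_a = tan²(45° − φ/2) ⇒ 45° − φ/2 = arctan(√0.233) = 25.77°.
φ = 2(45° − 25.77°) = 38.47°.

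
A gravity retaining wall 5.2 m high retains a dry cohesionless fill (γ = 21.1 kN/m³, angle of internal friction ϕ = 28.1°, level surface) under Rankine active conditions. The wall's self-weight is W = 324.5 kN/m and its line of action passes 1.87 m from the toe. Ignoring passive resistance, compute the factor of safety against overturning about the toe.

K_a = tan²(45° − 28.1°/2) = 0.3596.
P_a = ½K_aγH² = 0.5×0.3596×21.1×5.2² = 102.6 kN/m, acting at H/3 = 1.733 m above the base.
Overturning moment M_o = P_a × H/3 = 102.6 × 1.733 = 177.8.
Resisting moment M_r = W × 1.87 = 324.5 × 1.87 = 606.8.
FS_overturning = M_r/M_o = 606.8/177.8 = 3.413.

3.41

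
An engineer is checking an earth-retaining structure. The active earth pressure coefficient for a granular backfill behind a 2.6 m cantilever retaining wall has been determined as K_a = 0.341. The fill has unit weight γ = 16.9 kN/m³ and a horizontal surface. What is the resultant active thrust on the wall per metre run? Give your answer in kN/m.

19.5 kN/m

P = ½ K_a γ H² = 0.5 × 0.341 × 16.9 × 2.6² = 19.48 kN/m.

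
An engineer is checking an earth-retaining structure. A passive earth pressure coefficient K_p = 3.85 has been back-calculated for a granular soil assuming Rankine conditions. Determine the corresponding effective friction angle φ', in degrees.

36.0°

K_p = (1+sin φ)/(1−sin φ) ⇒ sin φ = (K_p − 1)/(K_p + 1) = 0.5876.
φ = arcsin(0.5876) = 35.99°.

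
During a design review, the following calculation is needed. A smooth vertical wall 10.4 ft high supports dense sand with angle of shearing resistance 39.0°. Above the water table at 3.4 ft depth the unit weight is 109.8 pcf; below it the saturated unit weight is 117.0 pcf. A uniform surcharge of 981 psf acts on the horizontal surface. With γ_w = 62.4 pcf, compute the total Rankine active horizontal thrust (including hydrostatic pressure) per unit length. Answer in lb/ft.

4890 lb/ft

K_a = tan²(45° − φ/2) = 0.2275.
γ' = 117.0 − 62.4 = 54.60 pcf. h₂ = H − d_w = 7.0 ft.
σ'_h: at surface K_a·q = 223.2; at WT K_a(q+γd_w) = 308.1; at base K_a(q+γd_w+γ'h₂) = 395.1 psf.
P₁ = ½(223.2+308.1)×3.4 = 903.2; P₂ = ½(308.1+395.1)×7.0 = 2461; P_w = ½γ_w h₂² = 1529.
Total = 903.2+2461+1529 = 4893 lb/ft.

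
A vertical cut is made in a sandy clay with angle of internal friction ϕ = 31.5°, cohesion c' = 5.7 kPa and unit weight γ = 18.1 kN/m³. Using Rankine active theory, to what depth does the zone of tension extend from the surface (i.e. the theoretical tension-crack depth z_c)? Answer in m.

1.12 m

K_a = tan²(45° − 31.5°/2) = 0.3136; √K_a = 0.5600.
The active pressure is zero where K_a γ z = 2c√K_a, so z_c = 2c/(γ√K_a) = 2×5.7/(18.1×0.5600) = 1.125 m.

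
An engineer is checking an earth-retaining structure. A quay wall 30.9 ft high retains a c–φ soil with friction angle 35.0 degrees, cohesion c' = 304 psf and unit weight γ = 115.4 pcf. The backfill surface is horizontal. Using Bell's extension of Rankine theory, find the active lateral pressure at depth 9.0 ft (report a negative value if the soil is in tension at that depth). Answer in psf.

-35.1 psf

K_a = (1 − sin φ)/(1 + sin φ) = 0.2710.
σ_a = K_a γ z − 2c√K_a = 0.2710×115.4×9.0 − 2×304×0.5206 = -35.05 psf.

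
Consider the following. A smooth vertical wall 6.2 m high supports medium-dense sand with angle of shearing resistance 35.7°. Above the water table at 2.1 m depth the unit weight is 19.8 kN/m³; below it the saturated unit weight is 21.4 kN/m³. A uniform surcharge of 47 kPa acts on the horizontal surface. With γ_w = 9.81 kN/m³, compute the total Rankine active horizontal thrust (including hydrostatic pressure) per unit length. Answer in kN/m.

241 kN/m

K_a = tan²(45° − φ/2) = 0.2630.
γ' = 21.4 − 9.81 = 11.59 kN/m³. h₂ = H − d_w = 4.1 m.
σ'_h: at surface K_a·q = 12.36; at WT K_a(q+γd_w) = 23.30; at base K_a(q+γd_w+γ'h₂) = 35.79 kPa.
P₁ = ½(12.36+23.30)×2.1 = 37.44; P₂ = ½(23.30+35.79)×4.1 = 121.1; P_w = ½γ_w h₂² = 82.45.
Total = 37.44+121.1+82.45 = 241.0 kN/m.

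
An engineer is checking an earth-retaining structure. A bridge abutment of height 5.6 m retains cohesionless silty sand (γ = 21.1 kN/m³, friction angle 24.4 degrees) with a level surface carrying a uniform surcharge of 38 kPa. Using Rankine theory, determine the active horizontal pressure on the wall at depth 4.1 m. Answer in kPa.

K_a = (1 − sin φ)/(1 + sin φ) = 0.4153.
σ_v = γz + q = 21.1 × 4.1 + 38 = 124.5 kPa.
σ_h = K_a σ_v = 0.4153 × 124.5 = 51.71 kPa.

51.7 kPa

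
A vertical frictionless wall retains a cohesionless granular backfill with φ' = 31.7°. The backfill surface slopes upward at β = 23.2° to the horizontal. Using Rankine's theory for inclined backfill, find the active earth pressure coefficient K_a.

K_a = cos β · (cos β − √(cos²β − cos²φ)) / (cos β + √(cos²β − cos²φ)).
cos β = 0.9191, cos φ = 0.8508, √(cos²β − cos²φ) = 0.3478.
K_a = 0.9191 × (0.9191 − 0.3478)/(0.9191 + 0.3478) = 0.4145.

0.415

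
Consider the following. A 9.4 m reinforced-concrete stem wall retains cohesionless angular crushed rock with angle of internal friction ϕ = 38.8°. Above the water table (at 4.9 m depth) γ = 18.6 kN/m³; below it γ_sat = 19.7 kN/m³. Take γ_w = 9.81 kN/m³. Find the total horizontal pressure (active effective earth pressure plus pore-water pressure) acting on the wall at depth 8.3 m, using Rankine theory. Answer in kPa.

62.0 kPa

K_a = (1 − sin φ)/(1 + sin φ) = 0.2296.
γ' = 19.7 − 9.81 = 9.890 kN/m³.
Effective vertical stress at 8.3 m: σ'_v = 18.6×4.9 + 9.890×3.40 = 124.8 kPa.
σ'_h = K_a σ'_v = 0.2296 × 124.8 = 28.64 kPa; u = γ_w × 3.40 = 33.35 kPa.
Total σ_h = 28.64 + 33.35 = 61.99 kPa.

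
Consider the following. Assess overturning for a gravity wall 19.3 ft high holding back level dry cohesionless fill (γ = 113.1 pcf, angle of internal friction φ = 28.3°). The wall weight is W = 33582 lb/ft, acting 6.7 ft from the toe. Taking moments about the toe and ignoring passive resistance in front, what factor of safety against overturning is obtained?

4.65

K_a = tan²(45° − 28.3°/2) = 0.3568.
P_a = ½K_aγH² = 0.5×0.3568×113.1×19.3² = 7515 lb/ft, acting at H/3 = 6.433 ft above the base.
Overturning moment M_o = P_a × H/3 = 7515 × 6.433 = 48350.
Resisting moment M_r = W × 6.7 = 33582 × 6.7 = 225000.
FS_overturning = M_r/M_o = 225000/48350 = 4.654.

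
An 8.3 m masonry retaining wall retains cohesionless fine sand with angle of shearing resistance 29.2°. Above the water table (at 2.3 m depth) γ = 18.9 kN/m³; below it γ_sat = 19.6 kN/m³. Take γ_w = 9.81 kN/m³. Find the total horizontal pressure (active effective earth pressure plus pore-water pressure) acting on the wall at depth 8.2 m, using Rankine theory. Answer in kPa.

92.7 kPa

K_a = (1 − sin φ)/(1 + sin φ) = 0.3442.
γ' = 19.6 − 9.81 = 9.790 kN/m³.
Effective vertical stress at 8.2 m: σ'_v = 18.9×2.3 + 9.790×5.90 = 101.2 kPa.
σ'_h = K_a σ'_v = 0.3442 × 101.2 = 34.85 kPa; u = γ_w × 5.90 = 57.88 kPa.
Total σ_h = 34.85 + 57.88 = 92.72 kPa.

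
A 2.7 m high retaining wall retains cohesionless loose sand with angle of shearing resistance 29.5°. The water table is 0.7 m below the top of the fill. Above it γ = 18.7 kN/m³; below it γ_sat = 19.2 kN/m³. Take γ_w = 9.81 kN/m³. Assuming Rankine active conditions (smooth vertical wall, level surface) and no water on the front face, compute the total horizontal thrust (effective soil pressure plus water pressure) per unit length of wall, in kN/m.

K_a = tan²(45° − φ/2) = 0.3401.
γ' = 19.2 − 9.81 = 9.390 kN/m³. Depth below WT = 2.0 m.
σ'_h at WT = K_a γ d_w = 4.452 kPa; at base = 4.452 + K_a γ' × 2.0 = 10.84 kPa.
P₁ (0–0.7 m) = ½×4.452×0.7 = 1.558. P₂ (0.7–2.7 m) = ½(4.452+10.84)×2.0 = 15.29.
P_w = ½ γ_w h₂² = 0.5×9.81×2.0² = 19.62. Total = 1.558+15.29+19.62 = 36.47 kN/m.

36.5 kN/m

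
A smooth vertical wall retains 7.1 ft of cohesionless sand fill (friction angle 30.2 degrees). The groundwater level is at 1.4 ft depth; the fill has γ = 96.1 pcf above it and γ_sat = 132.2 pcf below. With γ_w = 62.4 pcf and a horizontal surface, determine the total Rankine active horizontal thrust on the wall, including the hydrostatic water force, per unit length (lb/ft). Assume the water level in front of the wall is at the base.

1670 lb/ft

K_a = tan²(45° − φ/2) = 0.3307.
γ' = 132.2 − 62.4 = 69.80 pcf. Depth below WT = 5.7 ft.
σ'_h at WT = K_a γ d_w = 44.49 psf; at base = 44.49 + K_a γ' × 5.7 = 176.0 psf.
P₁ (0–1.4 ft) = ½×44.49×1.4 = 31.14. P₂ (1.4–7.1 ft) = ½(44.49+176.0)×5.7 = 628.5.
P_w = ½ γ_w h₂² = 0.5×62.4×5.7² = 1014. Total = 31.14+628.5+1014 = 1673 lb/ft.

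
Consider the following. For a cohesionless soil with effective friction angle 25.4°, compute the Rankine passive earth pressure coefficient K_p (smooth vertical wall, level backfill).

2.50

K_p = (1 + sin φ)/(1 − sin φ) = tan²(45° + 25.4°/2) = 2.502.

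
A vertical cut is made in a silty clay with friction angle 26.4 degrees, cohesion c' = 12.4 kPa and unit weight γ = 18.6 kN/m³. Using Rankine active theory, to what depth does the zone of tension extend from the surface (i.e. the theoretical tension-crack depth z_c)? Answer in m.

2.15 m

K_a = tan²(45° − 26.4°/2) = 0.3844; √K_a = 0.6200.
The active pressure is zero where K_a γ z = 2c√K_a, so z_c = 2c/(γ√K_a) = 2×12.4/(18.6×0.6200) = 2.150 m.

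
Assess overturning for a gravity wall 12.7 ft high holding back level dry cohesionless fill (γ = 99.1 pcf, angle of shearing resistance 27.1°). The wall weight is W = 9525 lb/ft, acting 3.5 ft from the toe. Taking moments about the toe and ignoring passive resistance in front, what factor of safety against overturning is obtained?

K_a = tan²(45° − 27.1°/2) = 0.3741.
P_a = ½K_aγH² = 0.5×0.3741×99.1×12.7² = 2989 lb/ft, acting at H/3 = 4.233 ft above the base.
Overturning moment M_o = P_a × H/3 = 2989 × 4.233 = 12660.
Resisting moment M_r = W × 3.5 = 9525 × 3.5 = 33340.
FS_overturning = M_r/M_o = 33340/12660 = 2.634.

2.63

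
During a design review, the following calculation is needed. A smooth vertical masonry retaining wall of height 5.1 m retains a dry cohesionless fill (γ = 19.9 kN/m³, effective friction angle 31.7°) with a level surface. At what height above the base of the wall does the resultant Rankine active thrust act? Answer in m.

K_a = 0.3111.
The pressure distribution is triangular, so the resultant acts at H/3 above the base = 5.1/3 = 1.700 m.

1.70 m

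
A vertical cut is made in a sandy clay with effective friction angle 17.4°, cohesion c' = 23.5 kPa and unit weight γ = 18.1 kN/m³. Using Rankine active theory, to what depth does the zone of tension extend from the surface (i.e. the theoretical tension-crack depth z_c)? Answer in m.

3.53 m

K_a = tan²(45° − 17.4°/2) = 0.5396; √K_a = 0.7346.
The active pressure is zero where K_a γ z = 2c√K_a, so z_c = 2c/(γ√K_a) = 2×23.5/(18.1×0.7346) = 3.535 m.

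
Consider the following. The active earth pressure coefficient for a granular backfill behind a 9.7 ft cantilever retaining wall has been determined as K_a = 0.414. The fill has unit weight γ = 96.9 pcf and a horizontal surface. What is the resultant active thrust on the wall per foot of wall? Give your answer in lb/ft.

1890 lb/ft

P = ½ K_a γ H² = 0.5 × 0.414 × 96.9 × 9.7² = 1887 lb/ft.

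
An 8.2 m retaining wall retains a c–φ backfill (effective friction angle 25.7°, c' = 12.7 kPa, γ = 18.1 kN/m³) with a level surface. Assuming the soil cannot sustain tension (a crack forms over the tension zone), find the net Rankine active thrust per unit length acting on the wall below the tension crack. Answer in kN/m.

K_a = 0.3950; √K_a = 0.6285.
Tension-crack depth z_c = 2c/(γ√K_a) = 2×12.7/(18.1×0.6285) = 2.233 m.
σ_a at base = K_a γ H − 2c√K_a = 0.3950×18.1×8.2 − 2×12.7×0.6285 = 42.67 kPa.
P_a = ½ × 42.67 × (H − z_c) = 0.5×42.67×5.967 = 127.3 kN/m.

127 kN/m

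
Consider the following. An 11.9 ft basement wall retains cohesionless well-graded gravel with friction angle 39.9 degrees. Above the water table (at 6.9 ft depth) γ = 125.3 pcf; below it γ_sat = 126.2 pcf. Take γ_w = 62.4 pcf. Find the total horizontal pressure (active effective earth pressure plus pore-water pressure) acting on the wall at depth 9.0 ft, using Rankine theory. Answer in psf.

K_a = (1 − sin φ)/(1 + sin φ) = 0.2184.
γ' = 126.2 − 62.4 = 63.80 pcf.
Effective vertical stress at 9.0 ft: σ'_v = 125.3×6.9 + 63.80×2.10 = 998.6 psf.
σ'_h = K_a σ'_v = 0.2184 × 998.6 = 218.1 psf; u = γ_w × 2.10 = 131.0 psf.
Total σ_h = 218.1 + 131.0 = 349.2 psf.

349 psf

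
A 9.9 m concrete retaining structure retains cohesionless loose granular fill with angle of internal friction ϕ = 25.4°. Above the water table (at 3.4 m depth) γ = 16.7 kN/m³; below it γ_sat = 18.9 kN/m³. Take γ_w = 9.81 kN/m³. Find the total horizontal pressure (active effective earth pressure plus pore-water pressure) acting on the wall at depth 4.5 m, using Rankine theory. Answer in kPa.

37.5 kPa

K_a = (1 − sin φ)/(1 + sin φ) = 0.3996.
γ' = 18.9 − 9.81 = 9.090 kN/m³.
Effective vertical stress at 4.5 m: σ'_v = 16.7×3.4 + 9.090×1.10 = 66.78 kPa.
σ'_h = K_a σ'_v = 0.3996 × 66.78 = 26.69 kPa; u = γ_w × 1.10 = 10.79 kPa.
Total σ_h = 26.69 + 10.79 = 37.48 kPa.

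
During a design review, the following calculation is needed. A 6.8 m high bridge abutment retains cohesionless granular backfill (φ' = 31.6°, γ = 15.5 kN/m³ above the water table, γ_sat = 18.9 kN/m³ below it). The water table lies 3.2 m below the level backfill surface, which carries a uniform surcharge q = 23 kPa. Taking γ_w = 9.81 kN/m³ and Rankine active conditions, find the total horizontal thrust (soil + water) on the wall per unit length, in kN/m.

211 kN/m

K_a = tan²(45° − φ/2) = 0.3123.
γ' = 18.9 − 9.81 = 9.090 kN/m³. h₂ = H − d_w = 3.6 m.
σ'_h: at surface K_a·q = 7.184; at WT K_a(q+γd_w) = 22.68; at base K_a(q+γd_w+γ'h₂) = 32.90 kPa.
P₁ = ½(7.184+22.68)×3.2 = 47.78; P₂ = ½(22.68+32.90)×3.6 = 100.0; P_w = ½γ_w h₂² = 63.57.
Total = 47.78+100.0+63.57 = 211.4 kN/m.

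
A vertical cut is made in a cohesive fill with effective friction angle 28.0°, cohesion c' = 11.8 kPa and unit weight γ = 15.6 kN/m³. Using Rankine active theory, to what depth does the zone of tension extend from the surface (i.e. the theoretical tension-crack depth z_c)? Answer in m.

2.52 m

K_a = tan²(45° − 28.0°/2) = 0.3610; √K_a = 0.6009.
The active pressure is zero where K_a γ z = 2c√K_a, so z_c = 2c/(γ√K_a) = 2×11.8/(15.6×0.6009) = 2.518 m.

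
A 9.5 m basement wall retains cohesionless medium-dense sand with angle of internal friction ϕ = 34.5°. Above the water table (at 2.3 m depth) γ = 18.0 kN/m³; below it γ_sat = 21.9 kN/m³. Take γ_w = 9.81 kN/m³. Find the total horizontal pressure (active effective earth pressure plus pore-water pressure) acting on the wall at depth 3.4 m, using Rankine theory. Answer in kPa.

K_a = (1 − sin φ)/(1 + sin φ) = 0.2768.
γ' = 21.9 − 9.81 = 12.09 kN/m³.
Effective vertical stress at 3.4 m: σ'_v = 18.0×2.3 + 12.09×1.10 = 54.70 kPa.
σ'_h = K_a σ'_v = 0.2768 × 54.70 = 15.14 kPa; u = γ_w × 1.10 = 10.79 kPa.
Total σ_h = 15.14 + 10.79 = 25.93 kPa.

25.9 kPa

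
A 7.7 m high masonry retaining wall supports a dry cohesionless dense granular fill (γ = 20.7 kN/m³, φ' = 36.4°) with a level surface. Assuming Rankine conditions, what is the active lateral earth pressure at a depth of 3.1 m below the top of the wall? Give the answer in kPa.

16.4 kPa

K_a = (1 − sin φ)/(1 + sin φ) = 0.2552.
σ_h = K_a γ z = 0.2552 × 20.7 × 3.1 = 16.37 kPa.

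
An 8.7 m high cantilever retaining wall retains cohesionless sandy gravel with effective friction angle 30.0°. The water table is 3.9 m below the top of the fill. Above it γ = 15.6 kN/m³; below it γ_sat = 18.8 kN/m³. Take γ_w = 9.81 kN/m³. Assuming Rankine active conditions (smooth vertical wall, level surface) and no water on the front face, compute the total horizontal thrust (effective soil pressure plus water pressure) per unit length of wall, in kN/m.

K_a = tan²(45° − φ/2) = 0.3333.
γ' = 18.8 − 9.81 = 8.990 kN/m³. Depth below WT = 4.8 m.
σ'_h at WT = K_a γ d_w = 20.28 kPa; at base = 20.28 + K_a γ' × 4.8 = 34.66 kPa.
P₁ (0–3.9 m) = ½×20.28×3.9 = 39.55. P₂ (3.9–8.7 m) = ½(20.28+34.66)×4.8 = 131.9.
P_w = ½ γ_w h₂² = 0.5×9.81×4.8² = 113.0. Total = 39.55+131.9+113.0 = 284.4 kN/m.

284 kN/m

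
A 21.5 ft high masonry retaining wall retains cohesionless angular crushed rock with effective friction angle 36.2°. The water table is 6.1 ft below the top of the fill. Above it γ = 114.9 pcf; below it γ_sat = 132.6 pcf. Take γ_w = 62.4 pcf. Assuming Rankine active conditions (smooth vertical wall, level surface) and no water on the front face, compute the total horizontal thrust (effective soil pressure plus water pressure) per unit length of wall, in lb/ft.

K_a = tan²(45° − φ/2) = 0.2574.
γ' = 132.6 − 62.4 = 70.20 pcf. Depth below WT = 15.4 ft.
σ'_h at WT = K_a γ d_w = 180.4 psf; at base = 180.4 + K_a γ' × 15.4 = 458.6 psf.
P₁ (0–6.1 ft) = ½×180.4×6.1 = 550.2. P₂ (6.1–21.5 ft) = ½(180.4+458.6)×15.4 = 4921.
P_w = ½ γ_w h₂² = 0.5×62.4×15.4² = 7399. Total = 550.2+4921+7399 = 12870 lb/ft.

12900 lb/ft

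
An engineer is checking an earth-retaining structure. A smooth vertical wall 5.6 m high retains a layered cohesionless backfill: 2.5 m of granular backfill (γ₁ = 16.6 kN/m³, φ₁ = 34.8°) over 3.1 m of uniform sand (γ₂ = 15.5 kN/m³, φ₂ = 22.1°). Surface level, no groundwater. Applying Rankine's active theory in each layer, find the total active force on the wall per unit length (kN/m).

106 kN/m

K_a1 = tan²(45°−34.8°/2) = 0.2733; K_a2 = tan²(45°−22.1°/2) = 0.4533.
Layer 1: σ at base = K_a1 γ₁ h₁ = 11.34 kPa; P₁ = ½×11.34×2.5 = 14.18.
Layer 2: σ_v at top = γ₁h₁ = 41.50; σ_h top = K_a2×41.50 = 18.81; σ_h base = K_a2×(41.50+15.5×3.1) = 40.59.
P₂ = ½(18.81+40.59)×3.1 = 92.07. Total P_a = 14.18+92.07 = 106.2 kN/m.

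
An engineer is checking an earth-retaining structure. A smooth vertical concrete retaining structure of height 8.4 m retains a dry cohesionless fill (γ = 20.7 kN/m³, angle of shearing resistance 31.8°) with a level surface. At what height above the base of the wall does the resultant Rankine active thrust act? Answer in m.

2.80 m

K_a = 0.3098.
The pressure distribution is triangular, so the resultant acts at H/3 above the base = 8.4/3 = 2.800 m.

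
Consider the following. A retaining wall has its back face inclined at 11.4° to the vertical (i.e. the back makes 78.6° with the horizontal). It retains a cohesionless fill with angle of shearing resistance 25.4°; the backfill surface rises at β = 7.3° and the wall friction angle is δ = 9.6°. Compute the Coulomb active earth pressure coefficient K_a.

0.508

K_a = sin²(α+φ) / [sin²α · sin(α−δ) · (1 + √{sin(φ+δ)sin(φ−β) / (sin(α−δ)sin(α+β))})²].
With α = 78.6°, φ = 25.4°, δ = 9.6°, β = 7.3°: K_a = 0.5079.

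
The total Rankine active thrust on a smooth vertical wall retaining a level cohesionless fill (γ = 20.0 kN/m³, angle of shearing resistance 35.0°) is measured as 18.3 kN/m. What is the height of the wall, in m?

K_a = 0.2710. P_a = ½ K_a γ H² ⇒ H = √(2P_a/(K_a γ)).
H = √(2×18.3/(0.2710×20.0)) = 2.599 m.

2.60 m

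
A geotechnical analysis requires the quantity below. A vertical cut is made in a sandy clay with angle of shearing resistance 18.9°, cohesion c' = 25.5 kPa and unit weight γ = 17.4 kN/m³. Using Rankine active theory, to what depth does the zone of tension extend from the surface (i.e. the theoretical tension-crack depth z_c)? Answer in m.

K_a = tan²(45° − 18.9°/2) = 0.5107; √K_a = 0.7146.
The active pressure is zero where K_a γ z = 2c√K_a, so z_c = 2c/(γ√K_a) = 2×25.5/(17.4×0.7146) = 4.102 m.

4.10 m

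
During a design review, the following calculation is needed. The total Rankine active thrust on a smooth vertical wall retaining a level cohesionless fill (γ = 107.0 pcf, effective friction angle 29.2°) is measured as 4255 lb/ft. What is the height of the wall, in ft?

15.2 ft

K_a = 0.3442. P_a = ½ K_a γ H² ⇒ H = √(2P_a/(K_a γ)).
H = √(2×4255/(0.3442×107.0)) = 15.20 ft.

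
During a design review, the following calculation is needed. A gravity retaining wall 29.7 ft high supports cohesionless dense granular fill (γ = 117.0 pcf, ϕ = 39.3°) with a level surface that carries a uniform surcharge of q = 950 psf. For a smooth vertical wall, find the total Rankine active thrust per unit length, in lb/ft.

K_a = tan²(45° − φ/2) = 0.2245.
Soil triangle: ½ K_a γ H² = 0.5×0.2245×117.0×29.7² = 11580 lb/ft.
Surcharge rectangle: K_a q H = 0.2245×950×29.7 = 6333 lb/ft.
Total = 11580 + 6333 = 17920 lb/ft.

17900 lb/ft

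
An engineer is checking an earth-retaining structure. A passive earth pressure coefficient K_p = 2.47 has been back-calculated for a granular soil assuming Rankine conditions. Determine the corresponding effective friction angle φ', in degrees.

K_p = (1+sin φ)/(1−sin φ) ⇒ sin φ = (K_p − 1)/(K_p + 1) = 0.4236.
φ = arcsin(0.4236) = 25.06°.

25.1°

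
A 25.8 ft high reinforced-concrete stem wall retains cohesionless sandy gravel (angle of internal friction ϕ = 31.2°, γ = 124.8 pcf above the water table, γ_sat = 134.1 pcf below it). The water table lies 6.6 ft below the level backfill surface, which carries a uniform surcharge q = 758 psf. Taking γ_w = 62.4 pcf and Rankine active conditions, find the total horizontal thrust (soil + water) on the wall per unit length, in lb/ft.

27800 lb/ft

K_a = tan²(45° − φ/2) = 0.3175.
γ' = 134.1 − 62.4 = 71.70 pcf. h₂ = H − d_w = 19.2 ft.
σ'_h: at surface K_a·q = 240.7; at WT K_a(q+γd_w) = 502.2; at base K_a(q+γd_w+γ'h₂) = 939.3 psf.
P₁ = ½(240.7+502.2)×6.6 = 2451; P₂ = ½(502.2+939.3)×19.2 = 13840; P_w = ½γ_w h₂² = 11500.
Total = 2451+13840+11500 = 27790 lb/ft.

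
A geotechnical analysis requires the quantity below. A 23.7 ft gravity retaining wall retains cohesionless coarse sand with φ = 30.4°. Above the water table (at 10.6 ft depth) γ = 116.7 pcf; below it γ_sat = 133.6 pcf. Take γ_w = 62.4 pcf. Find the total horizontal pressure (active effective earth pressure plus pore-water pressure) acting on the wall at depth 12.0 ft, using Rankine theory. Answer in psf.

K_a = (1 − sin φ)/(1 + sin φ) = 0.3280.
γ' = 133.6 − 62.4 = 71.20 pcf.
Effective vertical stress at 12.0 ft: σ'_v = 116.7×10.6 + 71.20×1.40 = 1337 psf.
σ'_h = K_a σ'_v = 0.3280 × 1337 = 438.4 psf; u = γ_w × 1.40 = 87.36 psf.
Total σ_h = 438.4 + 87.36 = 525.8 psf.

526 psf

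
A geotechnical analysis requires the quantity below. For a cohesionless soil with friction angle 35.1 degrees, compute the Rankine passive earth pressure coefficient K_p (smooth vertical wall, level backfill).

3.71

K_p = (1 + sin φ)/(1 − sin φ) = tan²(45° + 35.1°/2) = 3.706.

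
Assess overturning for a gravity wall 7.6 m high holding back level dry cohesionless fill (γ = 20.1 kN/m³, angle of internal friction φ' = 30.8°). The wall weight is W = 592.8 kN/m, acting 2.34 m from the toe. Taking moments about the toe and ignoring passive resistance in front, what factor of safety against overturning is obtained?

2.92

K_a = tan²(45° − 30.8°/2) = 0.3227.
P_a = ½K_aγH² = 0.5×0.3227×20.1×7.6² = 187.3 kN/m, acting at H/3 = 2.533 m above the base.
Overturning moment M_o = P_a × H/3 = 187.3 × 2.533 = 474.6.
Resisting moment M_r = W × 2.34 = 592.8 × 2.34 = 1387.
FS_overturning = M_r/M_o = 1387/474.6 = 2.923.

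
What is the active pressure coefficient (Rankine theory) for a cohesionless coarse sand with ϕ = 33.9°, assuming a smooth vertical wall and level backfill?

0.284

K_a = tan²(45° − φ/2) = tan²(28.05°) = 0.2839.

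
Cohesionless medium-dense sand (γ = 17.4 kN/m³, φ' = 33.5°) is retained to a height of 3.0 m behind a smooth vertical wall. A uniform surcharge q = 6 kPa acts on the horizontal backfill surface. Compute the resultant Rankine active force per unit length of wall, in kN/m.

27.8 kN/m

K_a = tan²(45° − φ/2) = 0.2887.
Soil triangle: ½ K_a γ H² = 0.5×0.2887×17.4×3.0² = 22.61 kN/m.
Surcharge rectangle: K_a q H = 0.2887×6×3.0 = 5.197 kN/m.
Total = 22.61 + 5.197 = 27.80 kN/m.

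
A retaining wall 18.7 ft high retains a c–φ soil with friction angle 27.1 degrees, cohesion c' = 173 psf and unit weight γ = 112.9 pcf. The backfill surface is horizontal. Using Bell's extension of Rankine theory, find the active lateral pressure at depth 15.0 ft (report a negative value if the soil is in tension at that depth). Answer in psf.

422 psf

K_a = (1 − sin φ)/(1 + sin φ) = 0.3741.
σ_a = K_a γ z − 2c√K_a = 0.3741×112.9×15.0 − 2×173×0.6116 = 421.8 psf.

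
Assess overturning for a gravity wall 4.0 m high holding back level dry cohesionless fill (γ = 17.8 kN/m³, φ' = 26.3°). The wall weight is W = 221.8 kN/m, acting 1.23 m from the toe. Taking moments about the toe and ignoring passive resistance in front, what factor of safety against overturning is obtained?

3.72

K_a = tan²(45° − 26.3°/2) = 0.3859.
P_a = ½K_aγH² = 0.5×0.3859×17.8×4.0² = 54.96 kN/m, acting at H/3 = 1.333 m above the base.
Overturning moment M_o = P_a × H/3 = 54.96 × 1.333 = 73.28.
Resisting moment M_r = W × 1.23 = 221.8 × 1.23 = 272.8.
FS_overturning = M_r/M_o = 272.8/73.28 = 3.723.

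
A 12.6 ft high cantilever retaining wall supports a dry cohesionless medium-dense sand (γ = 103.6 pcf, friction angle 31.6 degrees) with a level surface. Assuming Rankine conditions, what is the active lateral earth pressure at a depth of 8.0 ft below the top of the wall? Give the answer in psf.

259 psf

K_a = (1 − sin φ)/(1 + sin φ) = 0.3123.
σ_h = K_a γ z = 0.3123 × 103.6 × 8.0 = 258.9 psf.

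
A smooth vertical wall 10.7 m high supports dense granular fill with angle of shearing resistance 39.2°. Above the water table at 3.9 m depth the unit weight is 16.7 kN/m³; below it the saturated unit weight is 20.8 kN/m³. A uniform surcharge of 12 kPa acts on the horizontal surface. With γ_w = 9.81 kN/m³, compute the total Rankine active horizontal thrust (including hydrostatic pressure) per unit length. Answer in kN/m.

K_a = tan²(45° − φ/2) = 0.2255.
γ' = 20.8 − 9.81 = 10.99 kN/m³. h₂ = H − d_w = 6.8 m.
σ'_h: at surface K_a·q = 2.706; at WT K_a(q+γd_w) = 17.39; at base K_a(q+γd_w+γ'h₂) = 34.24 kPa.
P₁ = ½(2.706+17.39)×3.9 = 39.19; P₂ = ½(17.39+34.24)×6.8 = 175.5; P_w = ½γ_w h₂² = 226.8.
Total = 39.19+175.5+226.8 = 441.5 kN/m.

442 kN/m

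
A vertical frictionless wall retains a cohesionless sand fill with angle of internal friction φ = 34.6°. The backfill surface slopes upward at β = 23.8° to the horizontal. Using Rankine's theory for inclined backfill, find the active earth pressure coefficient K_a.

K_a = cos β · (cos β − √(cos²β − cos²φ)) / (cos β + √(cos²β − cos²φ)).
cos β = 0.9150, cos φ = 0.8231, √(cos²β − cos²φ) = 0.3995.
K_a = 0.9150 × (0.9150 − 0.3995)/(0.9150 + 0.3995) = 0.3588.

0.359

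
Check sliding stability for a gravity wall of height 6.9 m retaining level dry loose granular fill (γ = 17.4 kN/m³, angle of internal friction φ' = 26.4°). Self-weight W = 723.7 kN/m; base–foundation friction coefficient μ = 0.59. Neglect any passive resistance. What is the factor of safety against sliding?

2.68

K_a = tan²(45° − 26.4°/2) = 0.3844.
P_a = ½K_aγH² = 0.5×0.3844×17.4×6.9² = 159.2 kN/m, acting at H/3 = 2.300 m above the base.
FS_sliding = μW / P_a = 0.59×723.7 / 159.2 = 2.681.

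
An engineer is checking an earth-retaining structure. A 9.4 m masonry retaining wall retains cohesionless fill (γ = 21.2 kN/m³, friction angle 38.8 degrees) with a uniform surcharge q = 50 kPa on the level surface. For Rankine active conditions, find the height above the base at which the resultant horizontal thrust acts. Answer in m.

K_a = 0.2296.
Triangular part P₁ = ½K_aγH² = 215.0 at H/3 = 3.133 m; rectangular part P₂ = K_a q H = 107.9 at H/2 = 4.700 m.
ȳ = (P₁·3.133 + P₂·4.700)/(P₁+P₂) = 3.657 m.

3.66 m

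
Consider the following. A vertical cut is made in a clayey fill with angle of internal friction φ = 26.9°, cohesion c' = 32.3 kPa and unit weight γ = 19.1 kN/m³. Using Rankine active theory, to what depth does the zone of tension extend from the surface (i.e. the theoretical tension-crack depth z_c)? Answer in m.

K_a = tan²(45° − 26.9°/2) = 0.3770; √K_a = 0.6140.
The active pressure is zero where K_a γ z = 2c√K_a, so z_c = 2c/(γ√K_a) = 2×32.3/(19.1×0.6140) = 5.508 m.

5.51 m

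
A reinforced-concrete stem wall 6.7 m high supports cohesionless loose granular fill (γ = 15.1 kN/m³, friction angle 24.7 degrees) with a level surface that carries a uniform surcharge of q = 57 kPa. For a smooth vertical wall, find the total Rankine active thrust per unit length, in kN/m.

K_a = tan²(45° − φ/2) = 0.4106.
Soil triangle: ½ K_a γ H² = 0.5×0.4106×15.1×6.7² = 139.1 kN/m.
Surcharge rectangle: K_a q H = 0.4106×57×6.7 = 156.8 kN/m.
Total = 139.1 + 156.8 = 295.9 kN/m.

296 kN/m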